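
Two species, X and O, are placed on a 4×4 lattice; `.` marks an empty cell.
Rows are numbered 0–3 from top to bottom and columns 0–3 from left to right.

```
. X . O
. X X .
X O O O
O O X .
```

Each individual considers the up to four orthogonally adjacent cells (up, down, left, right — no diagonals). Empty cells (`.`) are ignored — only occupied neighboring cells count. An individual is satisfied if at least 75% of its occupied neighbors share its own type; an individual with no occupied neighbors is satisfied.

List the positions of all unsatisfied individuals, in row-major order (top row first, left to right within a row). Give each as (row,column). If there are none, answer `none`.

(1,1), (1,2), (2,0), (2,1), (2,2), (3,0), (3,1), (3,2)

(0,1)X 1/1 ok
(0,3)O 0/0 ok
(1,1)X 2/3 unhappy
(1,2)X 1/2 unhappy
(2,0)X 0/2 unhappy
(2,1)O 2/4 unhappy
(2,2)O 2/4 unhappy
(2,3)O 1/1 ok
(3,0)O 1/2 unhappy
(3,1)O 2/3 unhappy
(3,2)X 0/2 unhappy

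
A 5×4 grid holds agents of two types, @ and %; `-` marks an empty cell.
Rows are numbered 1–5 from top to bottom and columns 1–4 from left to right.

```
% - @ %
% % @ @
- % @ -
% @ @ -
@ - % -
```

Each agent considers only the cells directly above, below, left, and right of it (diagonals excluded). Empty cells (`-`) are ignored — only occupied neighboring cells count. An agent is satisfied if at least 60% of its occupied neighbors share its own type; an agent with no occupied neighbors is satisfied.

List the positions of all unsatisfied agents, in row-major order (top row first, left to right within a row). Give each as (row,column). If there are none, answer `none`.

(1,1)% 1/1 ✓
(1,3)@ 1/2 ✗
(1,4)% 0/2 ✗
(2,1)% 2/2 ✓
(2,2)% 2/3 ✓
(2,3)@ 3/4 ✓
(2,4)@ 1/2 ✗
(3,2)% 1/3 ✗
(3,3)@ 2/3 ✓
(4,1)% 0/2 ✗
(4,2)@ 1/3 ✗
(4,3)@ 2/3 ✓
(5,1)@ 0/1 ✗
(5,3)% 0/1 ✗

(1,3), (1,4), (2,4), (3,2), (4,1), (4,2), (5,1), (5,3)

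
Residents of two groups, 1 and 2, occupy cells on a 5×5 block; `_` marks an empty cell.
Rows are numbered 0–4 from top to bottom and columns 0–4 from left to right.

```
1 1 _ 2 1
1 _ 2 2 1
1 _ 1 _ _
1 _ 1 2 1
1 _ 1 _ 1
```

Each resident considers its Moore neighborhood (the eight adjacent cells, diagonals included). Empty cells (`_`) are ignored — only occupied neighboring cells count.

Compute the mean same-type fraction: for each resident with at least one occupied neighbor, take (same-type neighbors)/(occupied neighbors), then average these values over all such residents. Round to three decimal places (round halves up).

Row 0: (0,0)1 2/2 · (0,1)1 2/3 · (0,3)2 2/4 · (0,4)1 1/3
Row 1: (1,0)1 3/3 · (1,2)2 2/4 · (1,3)2 2/5 · (1,4)1 1/3
Row 2: (2,0)1 2/2 · (2,2)1 1/4
Row 3: (3,0)1 2/2 · (3,2)1 2/3 · (3,3)2 0/5 · (3,4)1 1/2
Row 4: (4,0)1 1/1 · (4,2)1 1/2 · (4,4)1 1/2
Sum over 17 residents: 2/2 + 2/3 + 2/4 + 1/3 + 3/3 + 2/4 + 2/5 + 1/3 + 2/2 + 1/4 + 2/2 + 2/3 + 0/5 + 1/2 + 1/1 + 1/2 + 1/2 = 203/20; mean = 203/20 ÷ 17 = 203/340 = 0.597058… → 0.597.

0.597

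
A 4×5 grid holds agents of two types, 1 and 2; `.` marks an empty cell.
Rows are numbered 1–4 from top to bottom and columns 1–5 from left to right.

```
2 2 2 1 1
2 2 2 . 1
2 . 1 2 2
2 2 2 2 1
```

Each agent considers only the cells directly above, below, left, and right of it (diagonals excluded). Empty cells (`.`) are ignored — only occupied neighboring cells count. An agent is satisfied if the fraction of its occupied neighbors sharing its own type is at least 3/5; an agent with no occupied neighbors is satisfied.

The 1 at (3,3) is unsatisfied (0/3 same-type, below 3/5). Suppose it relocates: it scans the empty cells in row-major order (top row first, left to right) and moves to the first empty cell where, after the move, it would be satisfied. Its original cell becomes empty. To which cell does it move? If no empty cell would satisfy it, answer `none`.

none

Vacating (3,3). Empty cells in order:
  (2,4): 2/4 same-type → still unsatisfied.
  (3,2): 0/3 same-type → still unsatisfied.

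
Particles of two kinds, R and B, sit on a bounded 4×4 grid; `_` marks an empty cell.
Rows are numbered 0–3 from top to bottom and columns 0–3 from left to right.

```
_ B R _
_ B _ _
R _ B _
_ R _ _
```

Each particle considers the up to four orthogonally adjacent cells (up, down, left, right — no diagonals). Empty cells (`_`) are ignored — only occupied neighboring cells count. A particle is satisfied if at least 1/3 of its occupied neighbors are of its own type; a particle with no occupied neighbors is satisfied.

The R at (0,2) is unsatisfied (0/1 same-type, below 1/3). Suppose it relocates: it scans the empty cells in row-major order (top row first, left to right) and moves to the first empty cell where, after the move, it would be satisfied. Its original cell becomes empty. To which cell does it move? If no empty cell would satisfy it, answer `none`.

Vacating (0,2). Empty cells in order:
  (0,0): 0/1 same-type → still unsatisfied.
  (0,3): 0/0 same-type → satisfied — stop here.

(0,3)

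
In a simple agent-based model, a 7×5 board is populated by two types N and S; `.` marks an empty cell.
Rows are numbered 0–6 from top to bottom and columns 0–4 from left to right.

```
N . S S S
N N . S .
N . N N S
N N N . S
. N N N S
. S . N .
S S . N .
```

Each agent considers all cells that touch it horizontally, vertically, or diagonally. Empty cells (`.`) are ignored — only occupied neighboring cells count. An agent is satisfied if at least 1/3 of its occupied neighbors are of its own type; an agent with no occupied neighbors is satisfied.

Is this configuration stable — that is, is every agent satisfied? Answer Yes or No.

Row 0: (0,0)N 2/2 satisfied · (0,2)S 2/3 satisfied · (0,3)S 3/3 satisfied · (0,4)S 2/2 satisfied
Row 1: (1,0)N 3/3 satisfied · (1,1)N 4/5 satisfied · (1,3)S 4/6 satisfied
Row 2: (2,0)N 4/4 satisfied · (2,2)N 4/5 satisfied · (2,3)N 2/5 satisfied · (2,4)S 2/3 satisfied
Row 3: (3,0)N 3/3 satisfied · (3,1)N 6/6 satisfied · (3,2)N 6/6 satisfied · (3,4)S 2/4 satisfied
Row 4: (4,1)N 4/5 satisfied · (4,2)N 5/6 satisfied · (4,3)N 3/5 satisfied · (4,4)S 1/3 satisfied
Row 5: (5,1)S 2/4 satisfied · (5,3)N 3/4 satisfied
Row 6: (6,0)S 2/2 satisfied · (6,1)S 2/2 satisfied · (6,3)N 1/1 satisfied
All meet the threshold, so the configuration is stable.

Yes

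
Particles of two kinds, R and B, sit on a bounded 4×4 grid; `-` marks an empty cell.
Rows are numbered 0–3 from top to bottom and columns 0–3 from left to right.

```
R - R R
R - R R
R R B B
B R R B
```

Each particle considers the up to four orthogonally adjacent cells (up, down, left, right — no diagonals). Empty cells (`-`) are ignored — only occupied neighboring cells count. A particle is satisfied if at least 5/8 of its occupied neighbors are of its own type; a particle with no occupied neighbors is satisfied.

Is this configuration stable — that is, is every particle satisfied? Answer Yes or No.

No

(0,0)R 1/1 ok
(0,2)R 2/2 ok
(0,3)R 2/2 ok
(1,0)R 2/2 ok
(1,2)R 2/3 ok
(1,3)R 2/3 ok
(2,0)R 2/3 ok
(2,1)R 2/3 ok
(2,2)B 1/4 unhappy
(2,3)B 2/3 ok
(3,0)B 0/2 unhappy
(3,1)R 2/3 ok
(3,2)R 1/3 unhappy
(3,3)B 1/2 unhappy
For instance (2,2) has only 1/4 same-type neighbors, below 5/8.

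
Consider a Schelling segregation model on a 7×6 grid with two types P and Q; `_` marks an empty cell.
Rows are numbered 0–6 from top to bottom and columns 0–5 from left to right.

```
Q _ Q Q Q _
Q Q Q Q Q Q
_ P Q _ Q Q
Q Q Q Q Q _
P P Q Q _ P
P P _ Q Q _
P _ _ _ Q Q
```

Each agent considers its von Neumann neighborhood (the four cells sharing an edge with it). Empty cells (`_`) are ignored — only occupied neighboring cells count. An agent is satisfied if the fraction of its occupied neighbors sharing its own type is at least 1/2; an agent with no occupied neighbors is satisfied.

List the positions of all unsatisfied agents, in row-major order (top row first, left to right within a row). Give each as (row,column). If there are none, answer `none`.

(2,1)

(0,0)Q 1/1 ✓
(0,2)Q 2/2 ✓
(0,3)Q 3/3 ✓
(0,4)Q 2/2 ✓
(1,0)Q 2/2 ✓
(1,1)Q 2/3 ✓
(1,2)Q 4/4 ✓
(1,3)Q 3/3 ✓
(1,4)Q 4/4 ✓
(1,5)Q 2/2 ✓
(2,1)P 0/3 ✗
(2,2)Q 2/3 ✓
(2,4)Q 3/3 ✓
(2,5)Q 2/2 ✓
(3,0)Q 1/2 ✓
(3,1)Q 2/4 ✓
(3,2)Q 4/4 ✓
(3,3)Q 3/3 ✓
(3,4)Q 2/2 ✓
(4,0)P 2/3 ✓
(4,1)P 2/4 ✓
(4,2)Q 2/3 ✓
(4,3)Q 3/3 ✓
(4,5)P 0/0 ✓
(5,0)P 3/3 ✓
(5,1)P 2/2 ✓
(5,3)Q 2/2 ✓
(5,4)Q 2/2 ✓
(6,0)P 1/1 ✓
(6,4)Q 2/2 ✓
(6,5)Q 1/1 ✓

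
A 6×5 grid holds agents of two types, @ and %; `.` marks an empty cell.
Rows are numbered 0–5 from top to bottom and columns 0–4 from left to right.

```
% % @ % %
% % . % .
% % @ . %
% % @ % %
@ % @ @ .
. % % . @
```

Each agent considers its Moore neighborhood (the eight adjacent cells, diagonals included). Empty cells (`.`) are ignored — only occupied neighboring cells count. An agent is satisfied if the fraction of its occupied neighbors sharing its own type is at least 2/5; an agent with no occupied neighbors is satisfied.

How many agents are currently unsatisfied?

Row 0: (0,0)% 3/3 ✓ · (0,1)% 3/4 ✓ · (0,2)@ 0/4 ✗ · (0,3)% 2/3 ✓ · (0,4)% 2/2 ✓
Row 1: (1,0)% 5/5 ✓ · (1,1)% 5/7 ✓ · (1,3)% 3/5 ✓
Row 2: (2,0)% 5/5 ✓ · (2,1)% 5/7 ✓ · (2,2)@ 1/6 ✗ · (2,4)% 3/3 ✓
Row 3: (3,0)% 4/5 ✓ · (3,1)% 4/8 ✓ · (3,2)@ 3/7 ✓ · (3,3)% 2/6 ✗ · (3,4)% 2/3 ✓
Row 4: (4,0)@ 0/4 ✗ · (4,1)% 4/7 ✓ · (4,2)@ 2/7 ✗ · (4,3)@ 3/6 ✓
Row 5: (5,1)% 2/4 ✓ · (5,2)% 2/4 ✓ · (5,4)@ 1/1 ✓
Unsatisfied: (0,2), (2,2), (3,3), (4,0), (4,2) — 5 in total.

5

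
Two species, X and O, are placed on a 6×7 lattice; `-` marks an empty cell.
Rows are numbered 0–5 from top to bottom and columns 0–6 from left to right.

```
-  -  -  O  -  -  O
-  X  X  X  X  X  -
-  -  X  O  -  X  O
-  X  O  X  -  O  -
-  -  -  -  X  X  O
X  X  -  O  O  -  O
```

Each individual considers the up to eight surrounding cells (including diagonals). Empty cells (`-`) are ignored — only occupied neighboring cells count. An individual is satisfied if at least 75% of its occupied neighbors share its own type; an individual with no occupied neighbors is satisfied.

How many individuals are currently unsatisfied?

(0,3)O 0/3 unhappy
(0,6)O 0/1 unhappy
(1,1)X 2/2 ok
(1,2)X 3/5 unhappy
(1,3)X 3/5 unhappy
(1,4)X 3/5 unhappy
(1,5)X 2/4 unhappy
(2,2)X 5/7 unhappy
(2,3)O 1/6 unhappy
(2,5)X 2/4 unhappy
(2,6)O 1/3 unhappy
(3,1)X 1/2 unhappy
(3,2)O 1/4 unhappy
(3,3)X 2/4 unhappy
(3,5)O 2/5 unhappy
(4,4)X 2/5 unhappy
(4,5)X 1/5 unhappy
(4,6)O 2/3 unhappy
(5,0)X 1/1 ok
(5,1)X 1/1 ok
(5,3)O 1/2 unhappy
(5,4)O 1/3 unhappy
(5,6)O 1/2 unhappy
Unsatisfied: (0,3), (0,6), (1,2), (1,3), (1,4), (1,5), (2,2), (2,3), (2,5), (2,6), (3,1), (3,2), (3,3), (3,5), (4,4), (4,5), (4,6), (5,3), (5,4), (5,6) — 20 in total.

20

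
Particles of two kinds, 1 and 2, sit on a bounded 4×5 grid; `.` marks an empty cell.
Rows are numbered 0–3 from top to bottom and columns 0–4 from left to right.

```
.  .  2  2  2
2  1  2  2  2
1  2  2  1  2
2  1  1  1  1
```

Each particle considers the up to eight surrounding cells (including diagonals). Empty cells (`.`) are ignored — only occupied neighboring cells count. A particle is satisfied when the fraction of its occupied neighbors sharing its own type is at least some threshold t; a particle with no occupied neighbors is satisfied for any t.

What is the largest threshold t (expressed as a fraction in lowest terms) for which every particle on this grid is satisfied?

1/6

(0,2)2 3/4
(0,3)2 5/5
(0,4)2 3/3
(1,0)2 1/3
(1,1)1 1/6
(1,2)2 5/7
(1,3)2 7/8
(1,4)2 4/5
(2,0)1 2/5
(2,1)2 4/8
(2,2)2 3/8
(2,3)1 3/8
(2,4)2 2/5
(3,0)2 1/3
(3,1)1 2/5
(3,2)1 3/5
(3,3)1 3/5
(3,4)1 2/3
The smallest same-type fraction is 1/6 at (1,1), which reduces to 1/6. Any threshold above that leaves this particle unsatisfied.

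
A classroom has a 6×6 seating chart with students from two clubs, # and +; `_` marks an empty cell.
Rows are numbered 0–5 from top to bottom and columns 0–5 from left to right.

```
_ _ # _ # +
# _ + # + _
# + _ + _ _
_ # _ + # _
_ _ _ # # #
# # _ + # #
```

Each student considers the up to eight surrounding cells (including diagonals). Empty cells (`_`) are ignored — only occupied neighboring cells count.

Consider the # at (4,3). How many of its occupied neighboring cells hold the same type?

Occupied neighbors of (4,3): (3,3)=+, (3,4)=#, (4,4)=#, (5,3)=+, (5,4)=#.
Same type (#): 3 of 5.

3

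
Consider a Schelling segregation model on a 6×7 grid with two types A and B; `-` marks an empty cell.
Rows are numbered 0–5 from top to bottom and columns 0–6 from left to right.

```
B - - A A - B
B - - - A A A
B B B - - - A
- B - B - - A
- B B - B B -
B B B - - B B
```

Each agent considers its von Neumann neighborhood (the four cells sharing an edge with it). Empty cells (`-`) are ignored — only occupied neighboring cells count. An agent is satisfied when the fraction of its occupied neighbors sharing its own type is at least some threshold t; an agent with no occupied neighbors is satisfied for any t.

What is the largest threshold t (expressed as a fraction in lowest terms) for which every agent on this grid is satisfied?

Row 0: (0,0)B 1/1 · (0,3)A 1/1 · (0,4)A 2/2 · (0,6)B 0/1
Row 1: (1,0)B 2/2 · (1,4)A 2/2 · (1,5)A 2/2 · (1,6)A 2/3
Row 2: (2,0)B 2/2 · (2,1)B 3/3 · (2,2)B 1/1 · (2,6)A 2/2
Row 3: (3,1)B 2/2 · (3,3)B — no occupied neighbors · (3,6)A 1/1
Row 4: (4,1)B 3/3 · (4,2)B 2/2 · (4,4)B 1/1 · (4,5)B 2/2
Row 5: (5,0)B 1/1 · (5,1)B 3/3 · (5,2)B 2/2 · (5,5)B 2/2 · (5,6)B 1/1
The smallest same-type fraction is 0/1 at (0,6), which reduces to 0/1. Any threshold above that leaves this agent unsatisfied.

0/1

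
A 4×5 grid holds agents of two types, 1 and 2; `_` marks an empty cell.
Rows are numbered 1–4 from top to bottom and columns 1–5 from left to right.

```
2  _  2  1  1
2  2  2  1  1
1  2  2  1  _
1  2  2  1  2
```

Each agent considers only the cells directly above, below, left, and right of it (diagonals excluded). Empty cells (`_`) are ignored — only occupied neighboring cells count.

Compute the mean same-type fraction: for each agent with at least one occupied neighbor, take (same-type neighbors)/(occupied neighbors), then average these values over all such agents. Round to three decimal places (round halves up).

(1,1)2 1/1
(1,3)2 1/2
(1,4)1 2/3
(1,5)1 2/2
(2,1)2 2/3
(2,2)2 3/3
(2,3)2 3/4
(2,4)1 3/4
(2,5)1 2/2
(3,1)1 1/3
(3,2)2 3/4
(3,3)2 3/4
(3,4)1 2/3
(4,1)1 1/2
(4,2)2 2/3
(4,3)2 2/3
(4,4)1 1/3
(4,5)2 0/1
Sum over 18 agents: 1/1 + 1/2 + 2/3 + 2/2 + 2/3 + 3/3 + 3/4 + 3/4 + 2/2 + 1/3 + 3/4 + 3/4 + 2/3 + 1/2 + 2/3 + 2/3 + 1/3 + 0/1 = 12; mean = 12 ÷ 18 = 2/3 = 0.666666… → 0.667.

0.667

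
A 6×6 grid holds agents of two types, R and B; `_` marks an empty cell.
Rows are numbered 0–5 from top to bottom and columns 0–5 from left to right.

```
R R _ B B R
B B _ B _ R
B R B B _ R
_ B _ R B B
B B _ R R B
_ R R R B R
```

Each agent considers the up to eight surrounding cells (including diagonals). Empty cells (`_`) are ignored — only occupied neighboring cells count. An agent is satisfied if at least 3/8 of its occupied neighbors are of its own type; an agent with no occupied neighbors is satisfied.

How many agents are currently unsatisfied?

7

(0,0)R 1/3 unhappy
(0,1)R 1/3 unhappy
(0,3)B 2/2 ok
(0,4)B 2/4 ok
(0,5)R 1/2 ok
(1,0)B 2/5 ok
(1,1)B 3/6 ok
(1,3)B 4/4 ok
(1,5)R 2/3 ok
(2,0)B 3/4 ok
(2,1)R 0/5 unhappy
(2,2)B 4/6 ok
(2,3)B 3/4 ok
(2,5)R 1/3 unhappy
(3,1)B 4/5 ok
(3,3)R 2/5 ok
(3,4)B 3/7 ok
(3,5)B 2/4 ok
(4,0)B 2/3 ok
(4,1)B 2/4 ok
(4,3)R 4/6 ok
(4,4)R 4/8 ok
(4,5)B 3/5 ok
(5,1)R 1/3 unhappy
(5,2)R 3/4 ok
(5,3)R 3/4 ok
(5,4)B 1/5 unhappy
(5,5)R 1/3 unhappy
Unsatisfied: (0,0), (0,1), (2,1), (2,5), (5,1), (5,4), (5,5) — 7 in total.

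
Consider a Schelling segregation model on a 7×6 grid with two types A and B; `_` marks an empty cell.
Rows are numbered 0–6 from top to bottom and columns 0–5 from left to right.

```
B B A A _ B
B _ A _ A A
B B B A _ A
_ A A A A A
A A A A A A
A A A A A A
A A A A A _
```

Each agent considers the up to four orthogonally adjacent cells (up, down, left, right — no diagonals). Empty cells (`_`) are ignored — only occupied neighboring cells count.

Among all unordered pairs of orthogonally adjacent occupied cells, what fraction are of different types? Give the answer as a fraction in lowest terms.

Scan each occupied cell's neighbors to the right and below so each pair is counted once.
From row 0: 2 unlike of 6 pairs (running 2/6).
From row 1: 1 unlike of 4 pairs (running 3/10).
From row 2: 3 unlike of 7 pairs (running 6/17).
From row 3: 0 unlike of 9 pairs (running 6/26).
From row 4: 0 unlike of 11 pairs (running 6/37).
From row 5: 0 unlike of 10 pairs (running 6/47).
From row 6: 0 unlike of 4 pairs (running 6/51).
Total adjacent occupied pairs: 51; unlike-type pairs: 6.
6/51 reduces to 2/17.

2/17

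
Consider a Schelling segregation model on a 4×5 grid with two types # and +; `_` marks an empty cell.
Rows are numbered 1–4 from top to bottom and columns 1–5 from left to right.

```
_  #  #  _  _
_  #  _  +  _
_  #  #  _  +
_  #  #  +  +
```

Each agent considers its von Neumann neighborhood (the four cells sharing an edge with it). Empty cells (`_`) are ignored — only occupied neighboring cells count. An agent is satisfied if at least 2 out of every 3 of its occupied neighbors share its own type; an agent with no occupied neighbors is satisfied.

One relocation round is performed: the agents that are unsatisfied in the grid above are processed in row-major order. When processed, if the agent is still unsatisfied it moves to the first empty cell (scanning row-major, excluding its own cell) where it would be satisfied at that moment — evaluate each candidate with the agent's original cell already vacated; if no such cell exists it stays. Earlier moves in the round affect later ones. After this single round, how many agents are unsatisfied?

Initially unsatisfied (in order): (4,4).
  (4,4) → (1,5).
Resulting grid:
_ # # _ +
_ # _ + _
_ # # _ +
_ # # _ +
All satisfied now.

0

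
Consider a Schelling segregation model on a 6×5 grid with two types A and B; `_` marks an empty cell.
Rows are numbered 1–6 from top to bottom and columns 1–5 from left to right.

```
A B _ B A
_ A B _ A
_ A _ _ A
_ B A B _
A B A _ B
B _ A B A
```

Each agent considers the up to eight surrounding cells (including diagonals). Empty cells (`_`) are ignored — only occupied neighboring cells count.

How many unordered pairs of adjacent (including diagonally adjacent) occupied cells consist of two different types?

Scan each occupied cell's neighbors to the right and below (and the two forward diagonals) so each pair is counted once.
Row 1: A(1,1)–B(1,2)≠ A(1,1)–A(2,2)= B(1,2)–A(2,2)≠ B(1,2)–B(2,3)= B(1,4)–A(1,5)≠ B(1,4)–A(2,5)≠ B(1,4)–B(2,3)= A(1,5)–A(2,5)=  → 4/8 unlike.
Row 2: A(2,2)–B(2,3)≠ A(2,2)–A(3,2)= B(2,3)–A(3,2)≠ A(2,5)–A(3,5)=  → 2/4 unlike.
Row 3: A(3,2)–B(4,2)≠ A(3,2)–A(4,3)= A(3,5)–B(4,4)≠  → 2/3 unlike.
Row 4: B(4,2)–A(4,3)≠ B(4,2)–B(5,2)= B(4,2)–A(5,3)≠ B(4,2)–A(5,1)≠ A(4,3)–B(4,4)≠ A(4,3)–A(5,3)= A(4,3)–B(5,2)≠ B(4,4)–B(5,5)= B(4,4)–A(5,3)≠  → 6/9 unlike.
Row 5: A(5,1)–B(5,2)≠ A(5,1)–B(6,1)≠ B(5,2)–A(5,3)≠ B(5,2)–A(6,3)≠ B(5,2)–B(6,1)= A(5,3)–A(6,3)= A(5,3)–B(6,4)≠ B(5,5)–A(6,5)≠ B(5,5)–B(6,4)=  → 6/9 unlike.
Row 6: A(6,3)–B(6,4)≠ B(6,4)–A(6,5)≠  → 2/2 unlike.
Total adjacent occupied pairs: 35; unlike-type pairs: 22.

22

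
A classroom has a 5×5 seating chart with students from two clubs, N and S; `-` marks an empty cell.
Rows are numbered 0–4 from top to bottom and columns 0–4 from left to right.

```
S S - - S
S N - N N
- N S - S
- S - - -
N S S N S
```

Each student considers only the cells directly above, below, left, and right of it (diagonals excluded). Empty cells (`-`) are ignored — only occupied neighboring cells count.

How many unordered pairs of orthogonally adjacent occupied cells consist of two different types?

Scan each occupied cell's neighbors to the right and below so each pair is counted once.
Row 0: S(0,0)–S(0,1)= S(0,0)–S(1,0)= S(0,1)–N(1,1)≠ S(0,4)–N(1,4)≠  → 2/4 unlike.
Row 1: S(1,0)–N(1,1)≠ N(1,1)–N(2,1)= N(1,3)–N(1,4)= N(1,4)–S(2,4)≠  → 2/4 unlike.
Row 2: N(2,1)–S(2,2)≠ N(2,1)–S(3,1)≠  → 2/2 unlike.
Row 3: S(3,1)–S(4,1)=  → 0/1 unlike.
Row 4: N(4,0)–S(4,1)≠ S(4,1)–S(4,2)= S(4,2)–N(4,3)≠ N(4,3)–S(4,4)≠  → 3/4 unlike.
Total adjacent occupied pairs: 15; unlike-type pairs: 9.

9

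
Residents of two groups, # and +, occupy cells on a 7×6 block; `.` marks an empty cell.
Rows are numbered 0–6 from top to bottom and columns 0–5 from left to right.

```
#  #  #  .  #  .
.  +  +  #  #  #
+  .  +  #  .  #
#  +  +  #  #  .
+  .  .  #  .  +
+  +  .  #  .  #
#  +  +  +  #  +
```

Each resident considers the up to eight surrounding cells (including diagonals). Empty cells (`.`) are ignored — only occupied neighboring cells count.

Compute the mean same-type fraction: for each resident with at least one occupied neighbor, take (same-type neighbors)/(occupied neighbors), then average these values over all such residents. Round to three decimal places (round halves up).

Row 0: (0,0)# 1/2 · (0,1)# 2/4 · (0,2)# 2/4 · (0,4)# 3/3
Row 1: (1,1)+ 3/6 · (1,2)+ 2/6 · (1,3)# 4/6 · (1,4)# 5/5 · (1,5)# 3/3
Row 2: (2,0)+ 2/3 · (2,2)+ 4/7 · (2,3)# 4/7 · (2,5)# 3/3
Row 3: (3,0)# 0/3 · (3,1)+ 4/5 · (3,2)+ 2/5 · (3,3)# 3/5 · (3,4)# 4/5
Row 4: (4,0)+ 3/4 · (4,3)# 3/4 · (4,5)+ 0/2
Row 5: (5,0)+ 3/4 · (5,1)+ 4/5 · (5,3)# 2/4 · (5,5)# 1/3
Row 6: (6,0)# 0/3 · (6,1)+ 3/4 · (6,2)+ 3/4 · (6,3)+ 1/3 · (6,4)# 2/4 · (6,5)+ 0/2
Sum over 31 residents: 1/2 + 2/4 + 2/4 + 3/3 + 3/6 + 2/6 + 4/6 + 5/5 + 3/3 + 2/3 + 4/7 + 4/7 + 3/3 + 0/3 + 4/5 + 2/5 + 3/5 + 4/5 + 3/4 + 3/4 + 0/2 + 3/4 + 4/5 + 2/4 + 1/3 + 0/3 + 3/4 + 3/4 + 1/3 + 2/4 + 0/2 = 7403/420; mean = 7403/420 ÷ 31 = 7403/13020 = 0.568586… → 0.569.

0.569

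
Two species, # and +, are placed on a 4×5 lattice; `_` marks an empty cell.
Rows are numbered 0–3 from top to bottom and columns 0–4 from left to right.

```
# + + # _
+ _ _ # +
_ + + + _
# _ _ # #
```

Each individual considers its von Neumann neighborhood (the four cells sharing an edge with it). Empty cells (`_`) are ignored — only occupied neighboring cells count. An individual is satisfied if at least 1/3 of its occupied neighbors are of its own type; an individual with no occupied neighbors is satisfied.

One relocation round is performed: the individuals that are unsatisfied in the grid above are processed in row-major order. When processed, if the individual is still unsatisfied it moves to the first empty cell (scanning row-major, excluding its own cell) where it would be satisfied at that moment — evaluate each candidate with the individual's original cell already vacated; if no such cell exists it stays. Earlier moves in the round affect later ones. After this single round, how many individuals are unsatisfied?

0

Initially unsatisfied (in order): (0,0), (1,0), (1,4).
  (0,0) → (0,4).
  (1,0): now satisfied by earlier moves; stays.
  (1,4) → (0,0).
Resulting grid:
+ + + # #
+ _ _ # _
_ + + + _
# _ _ # #
All satisfied now.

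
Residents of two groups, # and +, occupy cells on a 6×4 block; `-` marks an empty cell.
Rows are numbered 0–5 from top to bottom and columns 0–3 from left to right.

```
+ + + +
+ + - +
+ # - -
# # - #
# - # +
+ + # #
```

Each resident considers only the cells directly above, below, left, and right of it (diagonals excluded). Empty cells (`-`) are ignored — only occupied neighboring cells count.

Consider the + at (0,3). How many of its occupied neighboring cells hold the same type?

Occupied neighbors of (0,3): (1,3)=+, (0,2)=+.
Same type (+): 2 of 2.

2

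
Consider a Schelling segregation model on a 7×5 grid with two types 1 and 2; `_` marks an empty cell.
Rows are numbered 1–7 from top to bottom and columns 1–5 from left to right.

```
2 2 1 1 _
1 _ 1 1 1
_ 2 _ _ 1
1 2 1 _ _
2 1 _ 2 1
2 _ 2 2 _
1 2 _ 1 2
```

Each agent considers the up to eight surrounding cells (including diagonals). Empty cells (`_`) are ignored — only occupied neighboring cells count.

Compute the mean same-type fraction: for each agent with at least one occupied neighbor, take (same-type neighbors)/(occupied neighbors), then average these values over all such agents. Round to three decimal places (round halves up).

(1,1)2 1/2
(1,2)2 1/4
(1,3)1 3/4
(1,4)1 4/4
(2,1)1 0/3
(2,3)1 3/5
(2,4)1 5/5
(2,5)1 3/3
(3,2)2 1/5
(3,5)1 2/2
(4,1)1 1/4
(4,2)2 2/5
(4,3)1 1/4
(5,1)2 2/4
(5,2)1 2/6
(5,4)2 2/4
(5,5)1 0/2
(6,1)2 2/4
(6,3)2 3/5
(6,4)2 3/5
(7,1)1 0/2
(7,2)2 2/3
(7,4)1 0/3
(7,5)2 1/2
Sum over 24 agents: 1/2 + 1/4 + 3/4 + 4/4 + 0/3 + 3/5 + 5/5 + 3/3 + 1/5 + 2/2 + 1/4 + 2/5 + 1/4 + 2/4 + 2/6 + 2/4 + 0/2 + 2/4 + 3/5 + 3/5 + 0/2 + 2/3 + 0/3 + 1/2 = 57/5; mean = 57/5 ÷ 24 = 19/40 = 0.475 → 0.475.

0.475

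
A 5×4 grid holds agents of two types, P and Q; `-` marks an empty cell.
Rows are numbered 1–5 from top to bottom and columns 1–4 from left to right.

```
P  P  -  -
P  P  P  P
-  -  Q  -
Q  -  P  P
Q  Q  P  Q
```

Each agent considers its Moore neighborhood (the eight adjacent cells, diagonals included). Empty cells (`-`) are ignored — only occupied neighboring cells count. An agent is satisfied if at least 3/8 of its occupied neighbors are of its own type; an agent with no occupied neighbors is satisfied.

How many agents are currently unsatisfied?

2

Row 1: (1,1)P 3/3 satisfied · (1,2)P 4/4 satisfied
Row 2: (2,1)P 3/3 satisfied · (2,2)P 4/5 satisfied · (2,3)P 3/4 satisfied · (2,4)P 1/2 satisfied
Row 3: (3,3)Q 0/5 not
Row 4: (4,1)Q 2/2 satisfied · (4,3)P 2/5 satisfied · (4,4)P 2/4 satisfied
Row 5: (5,1)Q 2/2 satisfied · (5,2)Q 2/4 satisfied · (5,3)P 2/4 satisfied · (5,4)Q 0/3 not
Unsatisfied: (3,3), (5,4) — 2 in total.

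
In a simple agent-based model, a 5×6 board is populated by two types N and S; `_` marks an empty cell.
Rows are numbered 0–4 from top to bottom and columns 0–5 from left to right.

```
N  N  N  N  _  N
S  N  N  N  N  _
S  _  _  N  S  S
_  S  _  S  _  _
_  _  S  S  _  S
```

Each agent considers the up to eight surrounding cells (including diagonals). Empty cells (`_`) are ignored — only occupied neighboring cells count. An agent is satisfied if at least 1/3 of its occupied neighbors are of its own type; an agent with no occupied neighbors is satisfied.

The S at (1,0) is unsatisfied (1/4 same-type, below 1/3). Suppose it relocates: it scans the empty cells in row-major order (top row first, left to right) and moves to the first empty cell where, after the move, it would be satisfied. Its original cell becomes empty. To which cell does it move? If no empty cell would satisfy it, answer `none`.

(1,5)

Vacating (1,0). Empty cells in order:
  (0,4): 0/4 same-type → still unsatisfied.
  (1,5): 2/4 same-type → satisfied — stop here.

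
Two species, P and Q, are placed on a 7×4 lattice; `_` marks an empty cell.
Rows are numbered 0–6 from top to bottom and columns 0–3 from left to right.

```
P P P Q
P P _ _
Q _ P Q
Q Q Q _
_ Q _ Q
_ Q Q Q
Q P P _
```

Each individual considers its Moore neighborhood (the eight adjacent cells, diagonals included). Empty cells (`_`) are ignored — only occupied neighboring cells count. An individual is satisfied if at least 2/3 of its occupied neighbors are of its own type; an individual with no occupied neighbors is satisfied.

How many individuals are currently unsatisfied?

8

Row 0: (0,0)P 3/3 ✓ · (0,1)P 4/4 ✓ · (0,2)P 2/3 ✓ · (0,3)Q 0/1 ✗
Row 1: (1,0)P 3/4 ✓ · (1,1)P 5/6 ✓
Row 2: (2,0)Q 2/4 ✗ · (2,2)P 1/4 ✗ · (2,3)Q 1/2 ✗
Row 3: (3,0)Q 3/3 ✓ · (3,1)Q 4/5 ✓ · (3,2)Q 4/5 ✓
Row 4: (4,1)Q 5/5 ✓ · (4,3)Q 3/3 ✓
Row 5: (5,1)Q 3/5 ✗ · (5,2)Q 4/6 ✓ · (5,3)Q 2/3 ✓
Row 6: (6,0)Q 1/2 ✗ · (6,1)P 1/4 ✗ · (6,2)P 1/4 ✗
Unsatisfied: (0,3), (2,0), (2,2), (2,3), (5,1), (6,0), (6,1), (6,2) — 8 in total.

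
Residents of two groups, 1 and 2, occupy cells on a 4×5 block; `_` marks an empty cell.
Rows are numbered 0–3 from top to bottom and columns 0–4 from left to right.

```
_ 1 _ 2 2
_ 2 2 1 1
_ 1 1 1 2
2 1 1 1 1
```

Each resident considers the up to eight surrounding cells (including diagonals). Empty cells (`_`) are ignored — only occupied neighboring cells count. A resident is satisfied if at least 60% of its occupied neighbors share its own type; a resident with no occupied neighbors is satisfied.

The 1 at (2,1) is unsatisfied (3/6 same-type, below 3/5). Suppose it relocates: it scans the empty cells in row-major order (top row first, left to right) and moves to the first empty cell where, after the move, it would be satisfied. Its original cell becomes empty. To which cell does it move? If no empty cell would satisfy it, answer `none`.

Vacating (2,1). Empty cells in order:
  (0,0): 1/2 same-type → still unsatisfied.
  (0,2): 2/5 same-type → still unsatisfied.
  (1,0): 1/2 same-type → still unsatisfied.
  (2,0): 1/3 same-type → still unsatisfied.

none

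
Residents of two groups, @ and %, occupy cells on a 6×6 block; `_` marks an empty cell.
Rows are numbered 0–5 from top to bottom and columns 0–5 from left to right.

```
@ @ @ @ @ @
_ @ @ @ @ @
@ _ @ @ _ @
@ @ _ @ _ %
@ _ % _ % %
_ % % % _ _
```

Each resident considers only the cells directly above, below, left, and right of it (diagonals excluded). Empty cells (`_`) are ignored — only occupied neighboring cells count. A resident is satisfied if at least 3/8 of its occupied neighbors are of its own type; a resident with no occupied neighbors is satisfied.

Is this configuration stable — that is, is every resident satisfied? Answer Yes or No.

Yes

Row 0: (0,0)@ 1/1 satisfied · (0,1)@ 3/3 satisfied · (0,2)@ 3/3 satisfied · (0,3)@ 3/3 satisfied · (0,4)@ 3/3 satisfied · (0,5)@ 2/2 satisfied
Row 1: (1,1)@ 2/2 satisfied · (1,2)@ 4/4 satisfied · (1,3)@ 4/4 satisfied · (1,4)@ 3/3 satisfied · (1,5)@ 3/3 satisfied
Row 2: (2,0)@ 1/1 satisfied · (2,2)@ 2/2 satisfied · (2,3)@ 3/3 satisfied · (2,5)@ 1/2 satisfied
Row 3: (3,0)@ 3/3 satisfied · (3,1)@ 1/1 satisfied · (3,3)@ 1/1 satisfied · (3,5)% 1/2 satisfied
Row 4: (4,0)@ 1/1 satisfied · (4,2)% 1/1 satisfied · (4,4)% 1/1 satisfied · (4,5)% 2/2 satisfied
Row 5: (5,1)% 1/1 satisfied · (5,2)% 3/3 satisfied · (5,3)% 1/1 satisfied
All meet the threshold, so the configuration is stable.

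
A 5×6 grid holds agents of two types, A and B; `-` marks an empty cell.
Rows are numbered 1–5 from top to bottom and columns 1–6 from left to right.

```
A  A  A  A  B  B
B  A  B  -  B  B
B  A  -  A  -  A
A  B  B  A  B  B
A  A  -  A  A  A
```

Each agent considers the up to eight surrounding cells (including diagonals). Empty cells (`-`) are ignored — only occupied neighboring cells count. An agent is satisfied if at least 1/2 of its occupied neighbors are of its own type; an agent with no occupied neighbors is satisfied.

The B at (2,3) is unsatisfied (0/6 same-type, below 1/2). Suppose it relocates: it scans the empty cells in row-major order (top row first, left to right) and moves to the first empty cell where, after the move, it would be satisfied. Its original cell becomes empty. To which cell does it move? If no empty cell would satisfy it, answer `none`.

Vacating (2,3). Empty cells in order:
  (2,4): 2/5 same-type → still unsatisfied.
  (3,3): 2/6 same-type → still unsatisfied.
  (3,5): 4/7 same-type → satisfied — stop here.

(3,5)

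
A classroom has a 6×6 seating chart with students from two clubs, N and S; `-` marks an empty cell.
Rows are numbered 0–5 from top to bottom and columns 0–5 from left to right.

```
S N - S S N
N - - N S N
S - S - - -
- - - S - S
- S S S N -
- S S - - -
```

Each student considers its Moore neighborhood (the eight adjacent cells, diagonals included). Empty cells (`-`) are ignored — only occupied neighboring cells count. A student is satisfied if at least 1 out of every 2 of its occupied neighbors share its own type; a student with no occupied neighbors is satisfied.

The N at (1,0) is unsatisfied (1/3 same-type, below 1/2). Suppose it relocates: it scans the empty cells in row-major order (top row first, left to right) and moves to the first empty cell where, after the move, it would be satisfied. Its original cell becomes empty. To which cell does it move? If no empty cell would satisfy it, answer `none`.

(0,2)

Vacating (1,0). Empty cells in order:
  (0,2): 2/3 same-type → satisfied — stop here.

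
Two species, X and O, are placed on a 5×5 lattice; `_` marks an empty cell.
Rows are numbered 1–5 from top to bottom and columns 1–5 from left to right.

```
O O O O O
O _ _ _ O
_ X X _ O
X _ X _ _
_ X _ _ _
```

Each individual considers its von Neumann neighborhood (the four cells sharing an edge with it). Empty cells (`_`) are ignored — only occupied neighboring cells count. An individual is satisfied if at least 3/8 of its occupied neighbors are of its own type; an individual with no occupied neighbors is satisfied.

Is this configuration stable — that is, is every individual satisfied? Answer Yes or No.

Row 1: (1,1)O 2/2 ok · (1,2)O 2/2 ok · (1,3)O 2/2 ok · (1,4)O 2/2 ok · (1,5)O 2/2 ok
Row 2: (2,1)O 1/1 ok · (2,5)O 2/2 ok
Row 3: (3,2)X 1/1 ok · (3,3)X 2/2 ok · (3,5)O 1/1 ok
Row 4: (4,1)X 0/0 ok · (4,3)X 1/1 ok
Row 5: (5,2)X 0/0 ok
All meet the threshold, so the configuration is stable.

Yes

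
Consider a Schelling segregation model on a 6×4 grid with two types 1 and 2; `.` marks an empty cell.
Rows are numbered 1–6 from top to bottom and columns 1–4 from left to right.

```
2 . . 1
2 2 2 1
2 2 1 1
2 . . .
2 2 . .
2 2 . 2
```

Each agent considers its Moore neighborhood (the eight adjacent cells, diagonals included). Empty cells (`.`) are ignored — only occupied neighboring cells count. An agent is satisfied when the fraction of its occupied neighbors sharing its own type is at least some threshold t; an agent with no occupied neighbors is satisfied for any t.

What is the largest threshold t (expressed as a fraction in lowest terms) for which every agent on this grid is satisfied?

(1,1)2 2/2
(1,4)1 1/2
(2,1)2 4/4
(2,2)2 5/6
(2,3)2 2/6
(2,4)1 3/4
(3,1)2 4/4
(3,2)2 5/6
(3,3)1 2/5
(3,4)1 2/3
(4,1)2 4/4
(5,1)2 4/4
(5,2)2 4/4
(6,1)2 3/3
(6,2)2 3/3
(6,4)2 — no occupied neighbors
The smallest same-type fraction is 2/6 at (2,3), which reduces to 1/3. Any threshold above that leaves this agent unsatisfied.

1/3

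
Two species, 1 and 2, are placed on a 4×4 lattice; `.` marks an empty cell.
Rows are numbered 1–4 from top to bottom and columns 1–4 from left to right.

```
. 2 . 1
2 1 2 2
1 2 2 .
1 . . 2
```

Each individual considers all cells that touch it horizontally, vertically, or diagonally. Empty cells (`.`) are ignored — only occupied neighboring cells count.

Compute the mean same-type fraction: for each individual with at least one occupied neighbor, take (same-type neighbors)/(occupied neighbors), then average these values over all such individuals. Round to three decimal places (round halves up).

(1,2)2 2/3
(1,4)1 0/2
(2,1)2 2/4
(2,2)1 1/6
(2,3)2 4/6
(2,4)2 2/3
(3,1)1 2/4
(3,2)2 3/6
(3,3)2 4/5
(4,1)1 1/2
(4,4)2 1/1
Sum over 11 individuals: 2/3 + 0/2 + 2/4 + 1/6 + 4/6 + 2/3 + 2/4 + 3/6 + 4/5 + 1/2 + 1/1 = 179/30; mean = 179/30 ÷ 11 = 179/330 = 0.542424… → 0.542.

0.542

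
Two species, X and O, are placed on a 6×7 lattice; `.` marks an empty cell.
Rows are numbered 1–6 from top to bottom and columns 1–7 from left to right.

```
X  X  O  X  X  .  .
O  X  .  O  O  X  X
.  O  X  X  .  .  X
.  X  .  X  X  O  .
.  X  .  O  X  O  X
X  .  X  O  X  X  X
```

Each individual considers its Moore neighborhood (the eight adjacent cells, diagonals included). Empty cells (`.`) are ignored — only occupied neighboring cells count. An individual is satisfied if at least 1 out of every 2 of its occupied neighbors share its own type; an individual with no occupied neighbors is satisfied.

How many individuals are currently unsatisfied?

Row 1: (1,1)X 2/3 ok · (1,2)X 2/4 ok · (1,3)O 1/4 unhappy · (1,4)X 1/4 unhappy · (1,5)X 2/4 ok
Row 2: (2,1)O 1/4 unhappy · (2,2)X 3/6 ok · (2,4)O 2/6 unhappy · (2,5)O 1/5 unhappy · (2,6)X 3/4 ok · (2,7)X 2/2 ok
Row 3: (3,2)O 1/4 unhappy · (3,3)X 4/6 ok · (3,4)X 3/5 ok · (3,7)X 2/3 ok
Row 4: (4,2)X 2/3 ok · (4,4)X 4/5 ok · (4,5)X 3/6 ok · (4,6)O 1/5 unhappy
Row 5: (5,2)X 3/3 ok · (5,4)O 1/6 unhappy · (5,5)X 4/8 ok · (5,6)O 1/7 unhappy · (5,7)X 2/4 ok
Row 6: (6,1)X 1/1 ok · (6,3)X 1/3 unhappy · (6,4)O 1/4 unhappy · (6,5)X 2/5 unhappy · (6,6)X 4/5 ok · (6,7)X 2/3 ok
Unsatisfied: (1,3), (1,4), (2,1), (2,4), (2,5), (3,2), (4,6), (5,4), (5,6), (6,3), (6,4), (6,5) — 12 in total.

12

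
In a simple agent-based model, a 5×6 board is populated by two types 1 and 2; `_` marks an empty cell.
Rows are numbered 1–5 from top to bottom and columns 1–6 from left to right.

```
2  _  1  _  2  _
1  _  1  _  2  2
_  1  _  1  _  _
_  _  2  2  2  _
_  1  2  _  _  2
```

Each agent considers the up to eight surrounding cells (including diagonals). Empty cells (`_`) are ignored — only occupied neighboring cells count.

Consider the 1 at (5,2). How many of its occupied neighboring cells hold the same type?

0

Occupied neighbors of (5,2): (4,3)=2, (5,3)=2.
Same type (1): 0 of 2.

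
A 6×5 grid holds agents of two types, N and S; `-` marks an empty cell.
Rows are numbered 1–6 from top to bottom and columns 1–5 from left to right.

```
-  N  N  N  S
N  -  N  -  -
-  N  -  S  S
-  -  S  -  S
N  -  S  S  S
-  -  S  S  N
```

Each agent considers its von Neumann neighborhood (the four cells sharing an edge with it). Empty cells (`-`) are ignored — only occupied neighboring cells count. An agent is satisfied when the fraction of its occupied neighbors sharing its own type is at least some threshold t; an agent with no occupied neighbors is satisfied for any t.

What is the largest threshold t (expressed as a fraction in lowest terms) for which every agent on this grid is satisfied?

Row 1: (1,2)N 1/1 · (1,3)N 3/3 · (1,4)N 1/2 · (1,5)S 0/1
Row 2: (2,1)N — no occupied neighbors · (2,3)N 1/1
Row 3: (3,2)N — no occupied neighbors · (3,4)S 1/1 · (3,5)S 2/2
Row 4: (4,3)S 1/1 · (4,5)S 2/2
Row 5: (5,1)N — no occupied neighbors · (5,3)S 3/3 · (5,4)S 3/3 · (5,5)S 2/3
Row 6: (6,3)S 2/2 · (6,4)S 2/3 · (6,5)N 0/2
The smallest same-type fraction is 0/1 at (1,5), which reduces to 0/1. Any threshold above that leaves this agent unsatisfied.

0/1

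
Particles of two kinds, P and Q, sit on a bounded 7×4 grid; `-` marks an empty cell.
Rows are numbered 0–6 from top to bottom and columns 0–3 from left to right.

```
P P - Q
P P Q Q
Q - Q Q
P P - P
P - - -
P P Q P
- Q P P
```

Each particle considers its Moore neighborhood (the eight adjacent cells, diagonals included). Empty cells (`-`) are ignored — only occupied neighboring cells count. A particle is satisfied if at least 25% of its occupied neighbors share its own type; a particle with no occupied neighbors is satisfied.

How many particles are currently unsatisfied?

(0,0)P 3/3 ok
(0,1)P 3/4 ok
(0,3)Q 2/2 ok
(1,0)P 3/4 ok
(1,1)P 3/6 ok
(1,2)Q 4/6 ok
(1,3)Q 4/4 ok
(2,0)Q 0/4 unhappy
(2,2)Q 3/6 ok
(2,3)Q 3/4 ok
(3,0)P 2/3 ok
(3,1)P 2/4 ok
(3,3)P 0/2 unhappy
(4,0)P 4/4 ok
(5,0)P 2/3 ok
(5,1)P 3/5 ok
(5,2)Q 1/5 unhappy
(5,3)P 2/3 ok
(6,1)Q 1/4 ok
(6,2)P 3/5 ok
(6,3)P 2/3 ok
Unsatisfied: (2,0), (3,3), (5,2) — 3 in total.

3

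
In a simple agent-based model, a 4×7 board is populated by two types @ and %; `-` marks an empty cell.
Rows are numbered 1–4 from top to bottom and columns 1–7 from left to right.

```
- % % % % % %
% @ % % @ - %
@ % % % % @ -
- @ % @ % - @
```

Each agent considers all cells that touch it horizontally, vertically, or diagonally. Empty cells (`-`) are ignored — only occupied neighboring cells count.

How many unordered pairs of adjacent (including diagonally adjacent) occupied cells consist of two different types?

25

Scan each occupied cell's neighbors to the right and below (and the two forward diagonals) so each pair is counted once.
From row 1: 5 unlike of 19 pairs (running 5/19).
From row 2: 9 unlike of 19 pairs (running 14/38).
From row 3: 8 unlike of 18 pairs (running 22/56).
From row 4: 3 unlike of 3 pairs (running 25/59).
Total adjacent occupied pairs: 59; unlike-type pairs: 25.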